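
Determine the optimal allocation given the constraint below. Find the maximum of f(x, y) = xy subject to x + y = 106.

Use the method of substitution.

Substitute y = 106 - x into f(x,y) = xy:
g(x) = x(106 - x) = 106x - x^2
g'(x) = 106 - 2x = 0  =>  x = 53
y = 106 - 53 = 53
Maximum value = 53 * 53 = 2809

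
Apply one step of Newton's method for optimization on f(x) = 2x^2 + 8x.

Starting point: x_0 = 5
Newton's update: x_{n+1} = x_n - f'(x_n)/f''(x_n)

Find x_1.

f(x) = 2x^2 + 8x
f'(x) = 4x + (8), f''(x) = 4
Newton step: x_1 = x_0 - f'(x_0)/f''(x_0)
f'(5) = 28
x_1 = 5 - 28/4 = -2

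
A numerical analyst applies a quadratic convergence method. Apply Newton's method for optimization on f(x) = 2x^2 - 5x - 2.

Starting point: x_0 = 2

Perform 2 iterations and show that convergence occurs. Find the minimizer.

f(x) = 2x^2 - 5x - 2, f'(x) = 4x + (-5), f''(x) = 4
Step 1: f'(2) = 3, x_1 = 2 - 3/4 = 5/4
Step 2: f'(5/4) = 0, x_2 = 5/4 (converged)
Newton's method converges in 1 step for quadratics.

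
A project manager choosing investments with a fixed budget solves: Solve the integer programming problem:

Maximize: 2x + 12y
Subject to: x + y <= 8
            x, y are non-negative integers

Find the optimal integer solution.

Objective: 2x + 12y, constraint: x + y <= 8
Coefficient of y is 12 > coefficient of x is 2, so allocate the entire budget to y.
Optimal: x = 0, y = 8, value = 96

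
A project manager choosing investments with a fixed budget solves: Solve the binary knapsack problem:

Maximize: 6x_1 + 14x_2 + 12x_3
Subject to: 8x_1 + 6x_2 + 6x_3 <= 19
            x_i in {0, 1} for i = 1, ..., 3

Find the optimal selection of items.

Items: item 1 (v=6, w=8), item 2 (v=14, w=6), item 3 (v=12, w=6)
Capacity: 19
Checking all 8 subsets (w = total weight, v = total value):
  {}: w = 0, v = 0
  {1}: w = 8, v = 6
  {2}: w = 6, v = 14
  {3}: w = 6, v = 12
  {1, 2}: w = 14, v = 20
  {1, 3}: w = 14, v = 18
  {2, 3}: w = 12, v = 26
  {1, 2, 3}: w = 20 > 19, infeasible
Best feasible subset: items [2, 3]
Total weight: 12 <= 19, total value: 26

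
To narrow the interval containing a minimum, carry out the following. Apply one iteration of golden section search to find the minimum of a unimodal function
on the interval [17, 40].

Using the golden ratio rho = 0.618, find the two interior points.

Golden section search on [17, 40].
Golden ratio rho = 0.618 (approx).
Interior points:
  x_1 = 17 + (1-0.618)*23 = 25.7860
  x_2 = 17 + 0.618*23 = 31.2140
Compare f(x_1) and f(x_2) to determine which subinterval to keep.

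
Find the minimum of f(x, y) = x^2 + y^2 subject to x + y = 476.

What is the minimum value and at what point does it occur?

Substitute y = 476 - x into f(x,y) = x^2 + y^2:
g(x) = x^2 + (476 - x)^2 = 2x^2 - 952x + 226576
g'(x) = 4x - 952 = 0  =>  x = 238
y = 476 - 238 = 238
Minimum value = 238^2 + 238^2 = 113288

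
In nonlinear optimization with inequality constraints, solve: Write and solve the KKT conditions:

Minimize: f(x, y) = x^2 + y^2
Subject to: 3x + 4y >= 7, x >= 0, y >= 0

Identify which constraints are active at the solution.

KKT conditions for min x^2 + y^2 s.t. 3x + 4y >= 7, x >= 0, y >= 0:
Stationarity: 2x = mu*3 + mu_x, 2y = mu*4 + mu_y, with mu, mu_x, mu_y >= 0
Complementary slackness: mu*(3x + 4y - 7) = 0, mu_x*x = 0, mu_y*y = 0
(0, 0) is infeasible (3*0 + 4*0 < 7), so if mu = 0 stationarity would force x = mu_x/2 >= 0, y = mu_y/2 >= 0 with mu_x*x = mu_y*y = 0, i.e. x = y = 0: contradiction. Hence mu > 0 and 3x + 4y = 7 is active.
Try x > 0, y > 0 (so mu_x = mu_y = 0): x = 3*mu/2, y = 4*mu/2
Substitute: 3*(3*mu/2) + 4*(4*mu/2) = 7
  mu*25/2 = 7 => mu = 14/25
x* = 21/25 > 0, y* = 28/25 > 0, consistent with mu_x = mu_y = 0.
f is convex and the constraints are linear, so this KKT point is the global minimum.
f* = 49/25
Active constraints: 3x + 4y >= 7 (holds with equality, mu = 14/25 > 0); x >= 0 and y >= 0 are inactive (mu_x = mu_y = 0).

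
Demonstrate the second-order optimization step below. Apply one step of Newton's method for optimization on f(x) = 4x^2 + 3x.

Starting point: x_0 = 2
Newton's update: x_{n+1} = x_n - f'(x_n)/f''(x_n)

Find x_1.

f(x) = 4x^2 + 3x
f'(x) = 8x + (3), f''(x) = 8
Newton step: x_1 = x_0 - f'(x_0)/f''(x_0)
f'(2) = 19
x_1 = 2 - 19/8 = -3/8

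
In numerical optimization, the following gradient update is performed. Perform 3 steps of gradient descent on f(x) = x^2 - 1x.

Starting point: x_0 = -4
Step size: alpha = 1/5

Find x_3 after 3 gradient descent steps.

f(x) = x^2 - 1x, f'(x) = 2x + (-1)
Step 1: f'(-4) = -9, x_1 = -4 - 1/5 * -9 = -11/5
Step 2: f'(-11/5) = -27/5, x_2 = -11/5 - 1/5 * -27/5 = -28/25
Step 3: f'(-28/25) = -81/25, x_3 = -28/25 - 1/5 * -81/25 = -59/125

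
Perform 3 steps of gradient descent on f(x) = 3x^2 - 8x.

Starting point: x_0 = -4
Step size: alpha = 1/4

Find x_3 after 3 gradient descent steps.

f(x) = 3x^2 - 8x, f'(x) = 6x + (-8)
Step 1: f'(-4) = -32, x_1 = -4 - 1/4 * -32 = 4
Step 2: f'(4) = 16, x_2 = 4 - 1/4 * 16 = 0
Step 3: f'(0) = -8, x_3 = 0 - 1/4 * -8 = 2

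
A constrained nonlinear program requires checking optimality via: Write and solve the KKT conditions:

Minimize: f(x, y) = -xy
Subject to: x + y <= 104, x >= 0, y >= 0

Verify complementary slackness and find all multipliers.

Problem: min -xy s.t. x + y <= 104 (multiplier lambda), x >= 0 (mu_x), y >= 0 (mu_y)
KKT stationarity: -y + lambda - mu_x = 0, -x + lambda - mu_y = 0, with lambda, mu_x, mu_y >= 0
Complementary slackness: lambda*(x + y - 104) = 0, mu_x*x = 0, mu_y*y = 0
If lambda = 0: y = -mu_x <= 0 and x = -mu_y <= 0 force x = y = 0 with f = 0; but x = y = 52 is feasible with f = -2704 < 0, so this is not the minimum. Hence lambda > 0 and x + y = 104.
Try x > 0, y > 0 (so mu_x = mu_y = 0): y = lambda, x = lambda => x = y = lambda
x + y = 104 => 2*lambda = 104 => lambda = 52
x* = y* = 52 > 0, consistent with mu_x = mu_y = 0.
(Any feasible point with x = 0 or y = 0 has f = 0 > -2704, so the minimum is not on those boundaries.)
min(-xy) = -2704 (i.e. max xy = 2704)
Multipliers: lambda = 52, mu_x = 0, mu_y = 0
Complementary slackness: lambda*(x + y - 104) = 52*(52 + 52 - 104) = 0, mu_x*x = 0*52 = 0, mu_y*y = 0*52 = 0. Satisfied.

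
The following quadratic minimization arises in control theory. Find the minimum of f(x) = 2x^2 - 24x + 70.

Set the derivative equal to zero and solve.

f(x) = 2x^2 - 24x + 70
f'(x) = 4x + (-24) = 0
x = 24/4 = 6
f(6) = -2
Since f''(x) = 4 > 0, this is a minimum.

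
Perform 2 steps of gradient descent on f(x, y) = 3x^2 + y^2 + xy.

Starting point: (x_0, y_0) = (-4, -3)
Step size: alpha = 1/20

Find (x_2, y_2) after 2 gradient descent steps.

f(x,y) = 3x^2 + y^2 + xy
grad_x = 6x + 1y, grad_y = 2y + 1x
Step 1: grad = (-27, -10), (-53/20, -5/2)
Step 2: grad = (-92/5, -153/20), (-173/100, -847/400)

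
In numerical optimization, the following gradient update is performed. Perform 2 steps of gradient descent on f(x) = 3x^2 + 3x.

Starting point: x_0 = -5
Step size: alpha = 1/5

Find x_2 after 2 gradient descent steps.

f(x) = 3x^2 + 3x, f'(x) = 6x + (3)
Step 1: f'(-5) = -27, x_1 = -5 - 1/5 * -27 = 2/5
Step 2: f'(2/5) = 27/5, x_2 = 2/5 - 1/5 * 27/5 = -17/25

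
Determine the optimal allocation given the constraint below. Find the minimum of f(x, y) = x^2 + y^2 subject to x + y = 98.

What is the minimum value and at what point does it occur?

Substitute y = 98 - x into f(x,y) = x^2 + y^2:
g(x) = x^2 + (98 - x)^2 = 2x^2 - 196x + 9604
g'(x) = 4x - 196 = 0  =>  x = 49
y = 98 - 49 = 49
Minimum value = 49^2 + 49^2 = 4802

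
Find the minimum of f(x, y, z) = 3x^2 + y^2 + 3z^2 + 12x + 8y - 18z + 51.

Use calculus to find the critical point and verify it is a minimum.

f(x,y,z) = 3x^2 + y^2 + 3z^2 + 12x + 8y - 18z + 51
df/dx = 6x + (12) = 0 => x = -2
df/dy = 2y + (8) = 0 => y = -4
df/dz = 6z + (-18) = 0 => z = 3
f(-2,-4,3) = 3*(-2)^2 + 1*(-4)^2 + 3*(3)^2 + 12*(-2) + 8*(-4) + -18*(3) + 51 = -4
Hessian is diagonal with entries 6, 2, 6 > 0, confirmed minimum.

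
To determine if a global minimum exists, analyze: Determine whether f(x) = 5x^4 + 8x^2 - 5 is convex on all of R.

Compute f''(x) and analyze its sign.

f(x) = 5x^4 + 8x^2 - 5
f'(x) = 20x^3 + 16x
f''(x) = 60x^2 + 16
f''(x) = 60x^2 + 16 >= 16 > 0 for all x
Therefore, f is convex on R.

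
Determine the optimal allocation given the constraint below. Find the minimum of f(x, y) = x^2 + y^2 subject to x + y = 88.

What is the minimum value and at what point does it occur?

Substitute y = 88 - x into f(x,y) = x^2 + y^2:
g(x) = x^2 + (88 - x)^2 = 2x^2 - 176x + 7744
g'(x) = 4x - 176 = 0  =>  x = 44
y = 88 - 44 = 44
Minimum value = 44^2 + 44^2 = 3872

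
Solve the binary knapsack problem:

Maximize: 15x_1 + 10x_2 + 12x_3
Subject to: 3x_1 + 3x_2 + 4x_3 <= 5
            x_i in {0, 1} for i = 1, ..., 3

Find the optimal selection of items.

Items: item 1 (v=15, w=3), item 2 (v=10, w=3), item 3 (v=12, w=4)
Capacity: 5
Checking all 8 subsets (w = total weight, v = total value):
  {}: w = 0, v = 0
  {1}: w = 3, v = 15
  {2}: w = 3, v = 10
  {3}: w = 4, v = 12
  {1, 2}: w = 6 > 5, infeasible
  {1, 3}: w = 7 > 5, infeasible
  {2, 3}: w = 7 > 5, infeasible
  {1, 2, 3}: w = 10 > 5, infeasible
Best feasible subset: items [1]
Total weight: 3 <= 5, total value: 15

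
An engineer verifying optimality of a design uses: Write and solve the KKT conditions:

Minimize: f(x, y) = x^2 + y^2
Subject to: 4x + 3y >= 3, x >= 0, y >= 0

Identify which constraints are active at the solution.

KKT conditions for min x^2 + y^2 s.t. 4x + 3y >= 3, x >= 0, y >= 0:
Stationarity: 2x = mu*4 + mu_x, 2y = mu*3 + mu_y, with mu, mu_x, mu_y >= 0
Complementary slackness: mu*(4x + 3y - 3) = 0, mu_x*x = 0, mu_y*y = 0
(0, 0) is infeasible (4*0 + 3*0 < 3), so if mu = 0 stationarity would force x = mu_x/2 >= 0, y = mu_y/2 >= 0 with mu_x*x = mu_y*y = 0, i.e. x = y = 0: contradiction. Hence mu > 0 and 4x + 3y = 3 is active.
Try x > 0, y > 0 (so mu_x = mu_y = 0): x = 4*mu/2, y = 3*mu/2
Substitute: 4*(4*mu/2) + 3*(3*mu/2) = 3
  mu*25/2 = 3 => mu = 6/25
x* = 12/25 > 0, y* = 9/25 > 0, consistent with mu_x = mu_y = 0.
f is convex and the constraints are linear, so this KKT point is the global minimum.
f* = 9/25
Active constraints: 4x + 3y >= 3 (holds with equality, mu = 6/25 > 0); x >= 0 and y >= 0 are inactive (mu_x = mu_y = 0).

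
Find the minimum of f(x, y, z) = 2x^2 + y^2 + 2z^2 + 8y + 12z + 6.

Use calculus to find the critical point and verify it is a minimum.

f(x,y,z) = 2x^2 + y^2 + 2z^2 + 8y + 12z + 6
df/dx = 4x + (0) = 0 => x = 0
df/dy = 2y + (8) = 0 => y = -4
df/dz = 4z + (12) = 0 => z = -3
f(0,-4,-3) = 2*(0)^2 + 1*(-4)^2 + 2*(-3)^2 + 8*(-4) + 12*(-3) + 6 = -28
Hessian is diagonal with entries 4, 2, 4 > 0, confirmed minimum.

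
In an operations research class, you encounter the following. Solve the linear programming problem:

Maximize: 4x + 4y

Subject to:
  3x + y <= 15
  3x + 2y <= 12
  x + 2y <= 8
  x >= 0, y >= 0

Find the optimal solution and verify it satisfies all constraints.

Feasible vertices: (0, 0), (0, 4), (2, 3), (4, 0)
Objective 4x + 4y at each vertex:
  (0, 0): 0
  (0, 4): 16
  (2, 3): 20
  (4, 0): 16
Maximum is 20 at (2, 3).
Verify constraints at (x, y) = (2, 3):
  3*2 + 1*3 = 9 <= 15
  3*2 + 2*3 = 12 <= 12 (active)
  1*2 + 2*3 = 8 <= 8 (active)
  x = 2 >= 0, y = 3 >= 0. All constraints satisfied.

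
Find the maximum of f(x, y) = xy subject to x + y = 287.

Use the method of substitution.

Substitute y = 287 - x into f(x,y) = xy:
g(x) = x(287 - x) = 287x - x^2
g'(x) = 287 - 2x = 0  =>  x = 287/2
y = 287 - 287/2 = 287/2
Maximum value = (287/2) * (287/2) = 82369/4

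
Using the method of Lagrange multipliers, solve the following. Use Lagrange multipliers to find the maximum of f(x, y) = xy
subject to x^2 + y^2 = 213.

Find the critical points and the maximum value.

Lagrange conditions: y = 2*lambda*x and x = 2*lambda*y
If x = 0 then y = 0, violating the constraint, so x, y != 0.
Dividing: y/x = x/y => x^2 = y^2 => y = x or y = -x
Constraint: 2x^2 = 213 => x^2 = 213/2 => x = +/-sqrt(213/2)
Critical points: (sqrt(213/2), sqrt(213/2)), (-sqrt(213/2), -sqrt(213/2)), (sqrt(213/2), -sqrt(213/2)), (-sqrt(213/2), sqrt(213/2))
  y = x:  xy = x^2 = 213/2  at (sqrt(213/2), sqrt(213/2)) and (-sqrt(213/2), -sqrt(213/2))
  y = -x: xy = -x^2 = -213/2 at (sqrt(213/2), -sqrt(213/2)) and (-sqrt(213/2), sqrt(213/2))
Maximum xy = 213/2 at (sqrt(213/2), sqrt(213/2)) and (-sqrt(213/2), -sqrt(213/2))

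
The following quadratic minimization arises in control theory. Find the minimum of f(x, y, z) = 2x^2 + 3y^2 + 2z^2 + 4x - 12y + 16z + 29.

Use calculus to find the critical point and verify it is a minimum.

f(x,y,z) = 2x^2 + 3y^2 + 2z^2 + 4x - 12y + 16z + 29
df/dx = 4x + (4) = 0 => x = -1
df/dy = 6y + (-12) = 0 => y = 2
df/dz = 4z + (16) = 0 => z = -4
f(-1,2,-4) = 2*(-1)^2 + 3*(2)^2 + 2*(-4)^2 + 4*(-1) + -12*(2) + 16*(-4) + 29 = -17
Hessian is diagonal with entries 4, 6, 4 > 0, confirmed minimum.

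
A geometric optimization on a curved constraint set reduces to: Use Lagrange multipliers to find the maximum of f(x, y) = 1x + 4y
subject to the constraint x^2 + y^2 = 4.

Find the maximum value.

Set up Lagrange conditions: grad f = lambda * grad g
  1 = 2*lambda*x
  4 = 2*lambda*y
From these: x/y = 1/4, so x = 1t, y = 4t for some t.
Substitute into constraint: (1t)^2 + (4t)^2 = 4
  t^2 * 17 = 4
  t = sqrt(4/17)
Maximum = 1*x + 4*y = (1^2 + 4^2)*t = 17 * sqrt(4/17) = sqrt(68)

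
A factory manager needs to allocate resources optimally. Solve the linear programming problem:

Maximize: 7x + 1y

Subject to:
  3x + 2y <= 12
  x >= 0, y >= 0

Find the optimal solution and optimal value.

The feasible region has vertices at [(0, 0), (4, 0), (0, 6)].
Checking objective 7x + 1y at each vertex:
  (0, 0): 7*0 + 1*0 = 0
  (4, 0): 7*4 + 1*0 = 28
  (0, 6): 7*0 + 1*6 = 6
Maximum is 28 at (4, 0).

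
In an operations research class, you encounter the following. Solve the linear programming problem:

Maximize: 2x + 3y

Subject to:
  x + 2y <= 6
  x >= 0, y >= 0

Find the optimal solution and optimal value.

The feasible region has vertices at [(0, 0), (6, 0), (0, 3)].
Checking objective 2x + 3y at each vertex:
  (0, 0): 2*0 + 3*0 = 0
  (6, 0): 2*6 + 3*0 = 12
  (0, 3): 2*0 + 3*3 = 9
Maximum is 12 at (6, 0).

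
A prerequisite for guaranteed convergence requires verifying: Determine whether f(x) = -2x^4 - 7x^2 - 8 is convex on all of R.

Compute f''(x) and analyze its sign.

f(x) = -2x^4 - 7x^2 - 8
f'(x) = -8x^3 + -14x
f''(x) = -24x^2 + -14
f''(x) = -24x^2 + -14 <= -14 < 0 for all x
Therefore, f is concave on R.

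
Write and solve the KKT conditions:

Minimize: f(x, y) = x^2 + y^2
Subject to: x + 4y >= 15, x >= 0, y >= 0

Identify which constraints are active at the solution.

KKT conditions for min x^2 + y^2 s.t. 1x + 4y >= 15, x >= 0, y >= 0:
Stationarity: 2x = mu*1 + mu_x, 2y = mu*4 + mu_y, with mu, mu_x, mu_y >= 0
Complementary slackness: mu*(x + 4y - 15) = 0, mu_x*x = 0, mu_y*y = 0
(0, 0) is infeasible (1*0 + 4*0 < 15), so if mu = 0 stationarity would force x = mu_x/2 >= 0, y = mu_y/2 >= 0 with mu_x*x = mu_y*y = 0, i.e. x = y = 0: contradiction. Hence mu > 0 and x + 4y = 15 is active.
Try x > 0, y > 0 (so mu_x = mu_y = 0): x = 1*mu/2, y = 4*mu/2
Substitute: 1*(1*mu/2) + 4*(4*mu/2) = 15
  mu*17/2 = 15 => mu = 30/17
x* = 15/17 > 0, y* = 60/17 > 0, consistent with mu_x = mu_y = 0.
f is convex and the constraints are linear, so this KKT point is the global minimum.
f* = 225/17
Active constraints: x + 4y >= 15 (holds with equality, mu = 30/17 > 0); x >= 0 and y >= 0 are inactive (mu_x = mu_y = 0).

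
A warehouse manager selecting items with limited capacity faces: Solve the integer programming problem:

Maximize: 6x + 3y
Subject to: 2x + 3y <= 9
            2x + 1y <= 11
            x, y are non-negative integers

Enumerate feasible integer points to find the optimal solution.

Constraint 1: 2x + 3y <= 9
Constraint 2: 2x + 1y <= 11
Feasible x range (need y >= 0): 0 <= x <= min(9/2, 11/2) => x in {0, ..., 4}.
Enumerate feasible integer points row by row (the coefficient of y is 3 > 0, so for each x the largest feasible y gives the best value):
  x = 0: y <= min((9 - 2*0)/3, (11 - 2*0)/1) => y in {0, ..., 3}; best 6*0 + 3*3 = 9
  x = 1: y <= min((9 - 2*1)/3, (11 - 2*1)/1) => y in {0, ..., 2}; best 6*1 + 3*2 = 12
  x = 2: y <= min((9 - 2*2)/3, (11 - 2*2)/1) => y in {0, ..., 1}; best 6*2 + 3*1 = 15
  x = 3: y <= min((9 - 2*3)/3, (11 - 2*3)/1) => y in {0, ..., 1}; best 6*3 + 3*1 = 21
  x = 4: y <= min((9 - 2*4)/3, (11 - 2*4)/1) => y in {0}; best 6*4 + 3*0 = 24
The maximum 6x + 3y = 24 is achieved at x = 4, y = 0.
Check: 2*4 + 3*0 = 8 <= 9 and 2*4 + 1*0 = 8 <= 11.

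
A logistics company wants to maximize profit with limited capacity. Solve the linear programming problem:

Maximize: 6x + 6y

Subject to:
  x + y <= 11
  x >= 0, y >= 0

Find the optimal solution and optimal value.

The feasible region has vertices at [(0, 0), (11, 0), (0, 11)].
Checking objective 6x + 6y at each vertex:
  (0, 0): 6*0 + 6*0 = 0
  (11, 0): 6*11 + 6*0 = 66
  (0, 11): 6*0 + 6*11 = 66
Maximum is 66 at (11, 0).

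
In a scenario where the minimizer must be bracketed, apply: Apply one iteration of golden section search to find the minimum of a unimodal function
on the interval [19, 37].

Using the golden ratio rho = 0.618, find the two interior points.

Golden section search on [19, 37].
Golden ratio rho = 0.618 (approx).
Interior points:
  x_1 = 19 + (1-0.618)*18 = 25.8760
  x_2 = 19 + 0.618*18 = 30.1240
Compare f(x_1) and f(x_2) to determine which subinterval to keep.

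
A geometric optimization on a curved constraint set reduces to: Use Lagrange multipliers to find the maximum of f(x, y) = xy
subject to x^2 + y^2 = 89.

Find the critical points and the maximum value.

Lagrange conditions: y = 2*lambda*x and x = 2*lambda*y
If x = 0 then y = 0, violating the constraint, so x, y != 0.
Dividing: y/x = x/y => x^2 = y^2 => y = x or y = -x
Constraint: 2x^2 = 89 => x^2 = 89/2 => x = +/-sqrt(89/2)
Critical points: (sqrt(89/2), sqrt(89/2)), (-sqrt(89/2), -sqrt(89/2)), (sqrt(89/2), -sqrt(89/2)), (-sqrt(89/2), sqrt(89/2))
  y = x:  xy = x^2 = 89/2  at (sqrt(89/2), sqrt(89/2)) and (-sqrt(89/2), -sqrt(89/2))
  y = -x: xy = -x^2 = -89/2 at (sqrt(89/2), -sqrt(89/2)) and (-sqrt(89/2), sqrt(89/2))
Maximum xy = 89/2 at (sqrt(89/2), sqrt(89/2)) and (-sqrt(89/2), -sqrt(89/2))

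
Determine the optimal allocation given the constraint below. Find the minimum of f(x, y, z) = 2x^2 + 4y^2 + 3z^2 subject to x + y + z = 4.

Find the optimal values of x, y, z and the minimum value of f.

Using Lagrange multipliers on f = 2x^2 + 4y^2 + 3z^2 with constraint x + y + z = 4:
Conditions: 2*2*x = lambda, 2*4*y = lambda, 2*3*z = lambda
So x = lambda/4, y = lambda/8, z = lambda/6
Substituting into constraint: lambda * (13/24) = 4
lambda = 96/13
x = 24/13, y = 12/13, z = 16/13
Minimum value = 192/13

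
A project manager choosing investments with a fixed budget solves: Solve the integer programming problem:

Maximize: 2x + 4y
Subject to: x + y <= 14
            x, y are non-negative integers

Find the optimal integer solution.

Objective: 2x + 4y, constraint: x + y <= 14
Coefficient of y is 4 > coefficient of x is 2, so allocate the entire budget to y.
Optimal: x = 0, y = 14, value = 56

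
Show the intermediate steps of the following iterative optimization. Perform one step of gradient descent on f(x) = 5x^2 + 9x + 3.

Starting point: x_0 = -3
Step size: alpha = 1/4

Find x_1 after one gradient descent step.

f(x) = 5x^2 + 9x + 3
f'(x) = 10x + 9
f'(-3) = 10*-3 + (9) = -21
x_1 = x_0 - alpha * f'(x_0) = -3 - 1/4 * -21 = 9/4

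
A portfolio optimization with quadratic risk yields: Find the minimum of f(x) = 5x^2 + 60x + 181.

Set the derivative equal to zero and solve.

f(x) = 5x^2 + 60x + 181
f'(x) = 10x + (60) = 0
x = -60/10 = -6
f(-6) = 1
Since f''(x) = 10 > 0, this is a minimum.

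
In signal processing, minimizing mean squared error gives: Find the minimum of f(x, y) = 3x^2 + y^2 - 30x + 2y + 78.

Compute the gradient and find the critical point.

f(x,y) = 3x^2 + y^2 - 30x + 2y + 78
df/dx = 6x + (-30) = 0  =>  x = 5
df/dy = 2y + (2) = 0  =>  y = -1
f(5, -1) = 3*(5)^2 + 1*(-1)^2 + -30*(5) + 2*(-1) + 78 = 2
Hessian is diagonal with entries 6, 2 > 0, so this is a minimum.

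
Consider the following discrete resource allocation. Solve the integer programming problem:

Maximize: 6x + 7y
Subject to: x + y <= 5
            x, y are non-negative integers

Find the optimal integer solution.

Objective: 6x + 7y, constraint: x + y <= 5
Coefficient of y is 7 > coefficient of x is 6, so allocate the entire budget to y.
Optimal: x = 0, y = 5, value = 35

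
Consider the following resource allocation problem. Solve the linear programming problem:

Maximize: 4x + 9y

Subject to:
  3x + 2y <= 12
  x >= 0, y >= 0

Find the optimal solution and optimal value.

The feasible region has vertices at [(0, 0), (4, 0), (0, 6)].
Checking objective 4x + 9y at each vertex:
  (0, 0): 4*0 + 9*0 = 0
  (4, 0): 4*4 + 9*0 = 16
  (0, 6): 4*0 + 9*6 = 54
Maximum is 54 at (0, 6).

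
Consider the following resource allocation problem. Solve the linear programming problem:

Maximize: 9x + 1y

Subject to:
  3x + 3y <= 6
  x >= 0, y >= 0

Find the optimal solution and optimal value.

The feasible region has vertices at [(0, 0), (2, 0), (0, 2)].
Checking objective 9x + 1y at each vertex:
  (0, 0): 9*0 + 1*0 = 0
  (2, 0): 9*2 + 1*0 = 18
  (0, 2): 9*0 + 1*2 = 2
Maximum is 18 at (2, 0).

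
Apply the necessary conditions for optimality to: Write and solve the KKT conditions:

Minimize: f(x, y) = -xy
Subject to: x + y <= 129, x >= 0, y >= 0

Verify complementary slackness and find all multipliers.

Problem: min -xy s.t. x + y <= 129 (multiplier lambda), x >= 0 (mu_x), y >= 0 (mu_y)
KKT stationarity: -y + lambda - mu_x = 0, -x + lambda - mu_y = 0, with lambda, mu_x, mu_y >= 0
Complementary slackness: lambda*(x + y - 129) = 0, mu_x*x = 0, mu_y*y = 0
If lambda = 0: y = -mu_x <= 0 and x = -mu_y <= 0 force x = y = 0 with f = 0; but x = y = 129/2 is feasible with f = -16641/4 < 0, so this is not the minimum. Hence lambda > 0 and x + y = 129.
Try x > 0, y > 0 (so mu_x = mu_y = 0): y = lambda, x = lambda => x = y = lambda
x + y = 129 => 2*lambda = 129 => lambda = 129/2
x* = y* = 129/2 > 0, consistent with mu_x = mu_y = 0.
(Any feasible point with x = 0 or y = 0 has f = 0 > -16641/4, so the minimum is not on those boundaries.)
min(-xy) = -16641/4 (i.e. max xy = 16641/4)
Multipliers: lambda = 129/2, mu_x = 0, mu_y = 0
Complementary slackness: lambda*(x + y - 129) = 129/2*(129/2 + 129/2 - 129) = 0, mu_x*x = 0*129/2 = 0, mu_y*y = 0*129/2 = 0. Satisfied.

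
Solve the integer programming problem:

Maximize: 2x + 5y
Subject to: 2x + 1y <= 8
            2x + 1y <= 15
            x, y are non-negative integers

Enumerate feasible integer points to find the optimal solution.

Constraint 1: 2x + 1y <= 8
Constraint 2: 2x + 1y <= 15
Feasible x range (need y >= 0): 0 <= x <= min(8/2, 15/2) => x in {0, ..., 4}.
Enumerate feasible integer points row by row (the coefficient of y is 5 > 0, so for each x the largest feasible y gives the best value):
  x = 0: y <= min((8 - 2*0)/1, (15 - 2*0)/1) => y in {0, ..., 8}; best 2*0 + 5*8 = 40
  x = 1: y <= min((8 - 2*1)/1, (15 - 2*1)/1) => y in {0, ..., 6}; best 2*1 + 5*6 = 32
  x = 2: y <= min((8 - 2*2)/1, (15 - 2*2)/1) => y in {0, ..., 4}; best 2*2 + 5*4 = 24
  x = 3: y <= min((8 - 2*3)/1, (15 - 2*3)/1) => y in {0, ..., 2}; best 2*3 + 5*2 = 16
  x = 4: y <= min((8 - 2*4)/1, (15 - 2*4)/1) => y in {0}; best 2*4 + 5*0 = 8
The maximum 2x + 5y = 40 is achieved at x = 0, y = 8.
Check: 2*0 + 1*8 = 8 <= 8 and 2*0 + 1*8 = 8 <= 15.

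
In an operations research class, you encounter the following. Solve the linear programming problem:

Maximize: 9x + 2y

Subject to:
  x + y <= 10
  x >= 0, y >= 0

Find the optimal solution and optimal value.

The feasible region has vertices at [(0, 0), (10, 0), (0, 10)].
Checking objective 9x + 2y at each vertex:
  (0, 0): 9*0 + 2*0 = 0
  (10, 0): 9*10 + 2*0 = 90
  (0, 10): 9*0 + 2*10 = 20
Maximum is 90 at (10, 0).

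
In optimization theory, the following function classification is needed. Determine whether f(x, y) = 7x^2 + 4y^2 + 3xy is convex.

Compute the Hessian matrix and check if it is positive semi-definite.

f(x,y) = 7x^2 + 4y^2 + 3xy
Hessian H = [[14, 3], [3, 8]]
trace(H) = 22, det(H) = 103
Eigenvalues: (22 +/- sqrt(72)) / 2 = 15.24, 6.757
Since both eigenvalues > 0, f is convex.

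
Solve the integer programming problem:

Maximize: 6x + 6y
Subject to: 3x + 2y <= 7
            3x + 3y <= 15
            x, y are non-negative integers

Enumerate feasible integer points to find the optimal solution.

Constraint 1: 3x + 2y <= 7
Constraint 2: 3x + 3y <= 15
Feasible x range (need y >= 0): 0 <= x <= min(7/3, 15/3) => x in {0, ..., 2}.
Enumerate feasible integer points row by row (the coefficient of y is 6 > 0, so for each x the largest feasible y gives the best value):
  x = 0: y <= min((7 - 3*0)/2, (15 - 3*0)/3) => y in {0, ..., 3}; best 6*0 + 6*3 = 18
  x = 1: y <= min((7 - 3*1)/2, (15 - 3*1)/3) => y in {0, ..., 2}; best 6*1 + 6*2 = 18
  x = 2: y <= min((7 - 3*2)/2, (15 - 3*2)/3) => y in {0}; best 6*2 + 6*0 = 12
The maximum 6x + 6y = 18 is achieved at x = 0, y = 3.
(The same value 18 is also attained at (1, 2).)
Check: 3*0 + 2*3 = 6 <= 7 and 3*0 + 3*3 = 9 <= 15.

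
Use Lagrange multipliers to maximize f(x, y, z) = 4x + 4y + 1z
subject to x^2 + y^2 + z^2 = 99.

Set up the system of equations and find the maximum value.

Lagrange conditions: 4 = 2*lambda*x, 4 = 2*lambda*y, 1 = 2*lambda*z
So x:4 = y:4 = z:1, i.e. x = 4t, y = 4t, z = 1t
Constraint: t^2*(4^2 + 4^2 + 1^2) = 99
  t^2 * 33 = 99  =>  t = sqrt(3)
Maximum = 4*4t + 4*4t + 1*1t = 33*sqrt(3) = sqrt(3267)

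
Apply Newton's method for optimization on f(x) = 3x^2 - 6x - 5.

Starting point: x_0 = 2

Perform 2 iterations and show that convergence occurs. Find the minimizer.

f(x) = 3x^2 - 6x - 5, f'(x) = 6x + (-6), f''(x) = 6
Step 1: f'(2) = 6, x_1 = 2 - 6/6 = 1
Step 2: f'(1) = 0, x_2 = 1 (converged)
Newton's method converges in 1 step for quadratics.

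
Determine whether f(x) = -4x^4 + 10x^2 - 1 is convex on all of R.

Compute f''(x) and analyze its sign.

f(x) = -4x^4 + 10x^2 - 1
f'(x) = -16x^3 + 20x
f''(x) = -48x^2 + 20
f''(x) = -48x^2 + 20 -> -inf as |x| -> inf
Therefore, f is not globally convex on R.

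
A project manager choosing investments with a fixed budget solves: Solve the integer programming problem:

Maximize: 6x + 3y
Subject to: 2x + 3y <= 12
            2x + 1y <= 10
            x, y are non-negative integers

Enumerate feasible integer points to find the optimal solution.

Constraint 1: 2x + 3y <= 12
Constraint 2: 2x + 1y <= 10
Feasible x range (need y >= 0): 0 <= x <= min(12/2, 10/2) => x in {0, ..., 5}.
Enumerate feasible integer points row by row (the coefficient of y is 3 > 0, so for each x the largest feasible y gives the best value):
  x = 0: y <= min((12 - 2*0)/3, (10 - 2*0)/1) => y in {0, ..., 4}; best 6*0 + 3*4 = 12
  x = 1: y <= min((12 - 2*1)/3, (10 - 2*1)/1) => y in {0, ..., 3}; best 6*1 + 3*3 = 15
  x = 2: y <= min((12 - 2*2)/3, (10 - 2*2)/1) => y in {0, ..., 2}; best 6*2 + 3*2 = 18
  x = 3: y <= min((12 - 2*3)/3, (10 - 2*3)/1) => y in {0, ..., 2}; best 6*3 + 3*2 = 24
  x = 4: y <= min((12 - 2*4)/3, (10 - 2*4)/1) => y in {0, ..., 1}; best 6*4 + 3*1 = 27
  x = 5: y <= min((12 - 2*5)/3, (10 - 2*5)/1) => y in {0}; best 6*5 + 3*0 = 30
The maximum 6x + 3y = 30 is achieved at x = 5, y = 0.
Check: 2*5 + 3*0 = 10 <= 12 and 2*5 + 1*0 = 10 <= 10.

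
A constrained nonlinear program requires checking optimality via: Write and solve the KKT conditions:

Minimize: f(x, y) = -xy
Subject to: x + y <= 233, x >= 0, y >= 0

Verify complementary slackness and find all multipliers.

Problem: min -xy s.t. x + y <= 233 (multiplier lambda), x >= 0 (mu_x), y >= 0 (mu_y)
KKT stationarity: -y + lambda - mu_x = 0, -x + lambda - mu_y = 0, with lambda, mu_x, mu_y >= 0
Complementary slackness: lambda*(x + y - 233) = 0, mu_x*x = 0, mu_y*y = 0
If lambda = 0: y = -mu_x <= 0 and x = -mu_y <= 0 force x = y = 0 with f = 0; but x = y = 233/2 is feasible with f = -54289/4 < 0, so this is not the minimum. Hence lambda > 0 and x + y = 233.
Try x > 0, y > 0 (so mu_x = mu_y = 0): y = lambda, x = lambda => x = y = lambda
x + y = 233 => 2*lambda = 233 => lambda = 233/2
x* = y* = 233/2 > 0, consistent with mu_x = mu_y = 0.
(Any feasible point with x = 0 or y = 0 has f = 0 > -54289/4, so the minimum is not on those boundaries.)
min(-xy) = -54289/4 (i.e. max xy = 54289/4)
Multipliers: lambda = 233/2, mu_x = 0, mu_y = 0
Complementary slackness: lambda*(x + y - 233) = 233/2*(233/2 + 233/2 - 233) = 0, mu_x*x = 0*233/2 = 0, mu_y*y = 0*233/2 = 0. Satisfied.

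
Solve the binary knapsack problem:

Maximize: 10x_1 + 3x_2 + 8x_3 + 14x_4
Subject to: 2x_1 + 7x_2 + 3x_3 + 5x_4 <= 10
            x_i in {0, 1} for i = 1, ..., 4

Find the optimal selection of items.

Items: item 1 (v=10, w=2), item 2 (v=3, w=7), item 3 (v=8, w=3), item 4 (v=14, w=5)
Capacity: 10
Checking all 16 subsets (w = total weight, v = total value):
  {}: w = 0, v = 0
  {1}: w = 2, v = 10
  {2}: w = 7, v = 3
  {3}: w = 3, v = 8
  {4}: w = 5, v = 14
  {1, 2}: w = 9, v = 13
  {1, 3}: w = 5, v = 18
  {1, 4}: w = 7, v = 24
  {2, 3}: w = 10, v = 11
  {2, 4}: w = 12 > 10, infeasible
  {3, 4}: w = 8, v = 22
  {1, 2, 3}: w = 12 > 10, infeasible
  {1, 2, 4}: w = 14 > 10, infeasible
  {1, 3, 4}: w = 10, v = 32
  {2, 3, 4}: w = 15 > 10, infeasible
  {1, 2, 3, 4}: w = 17 > 10, infeasible
Best feasible subset: items [1, 3, 4]
Total weight: 10 <= 10, total value: 32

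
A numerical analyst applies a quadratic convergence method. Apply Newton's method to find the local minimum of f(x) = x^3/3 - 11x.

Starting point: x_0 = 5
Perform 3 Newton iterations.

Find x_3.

f(x) = x^3/3 - 11x
f'(x) = x^2 - 11, f''(x) = 2x
Newton update: x_{n+1} = x_n - (x_n^2 - 11)/(2*x_n)
Step 1: x_0 = 5, f'=14, f''=10, x_1 = 18/5
Step 2: x_1 = 18/5, f'=49/25, f''=36/5, x_2 = 599/180
Step 3: x_2 = 599/180, f'=2401/32400, f''=599/90, x_3 = 715201/215640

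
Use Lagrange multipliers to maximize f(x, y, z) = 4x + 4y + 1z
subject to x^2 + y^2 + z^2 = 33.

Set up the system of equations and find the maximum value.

Lagrange conditions: 4 = 2*lambda*x, 4 = 2*lambda*y, 1 = 2*lambda*z
So x:4 = y:4 = z:1, i.e. x = 4t, y = 4t, z = 1t
Constraint: t^2*(4^2 + 4^2 + 1^2) = 33
  t^2 * 33 = 33  =>  t = sqrt(1)
Maximum = 4*4t + 4*4t + 1*1t = 33*sqrt(1) = 33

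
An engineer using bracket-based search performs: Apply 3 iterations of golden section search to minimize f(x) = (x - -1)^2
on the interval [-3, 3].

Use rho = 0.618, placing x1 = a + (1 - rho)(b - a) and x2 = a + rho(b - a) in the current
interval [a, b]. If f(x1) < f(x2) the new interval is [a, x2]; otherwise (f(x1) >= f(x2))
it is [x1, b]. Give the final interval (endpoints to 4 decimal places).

Golden section search for min of f(x) = (x - -1)^2 on [-3, 3].
Each step: x1 = a + (1 - rho)(b - a), x2 = a + rho(b - a); if f(x1) < f(x2) keep [a, x2], otherwise keep [x1, b].
Step 1: [-3.0000, 3.0000], x1=-0.7080 (f=0.0853), x2=0.7080 (f=2.9173); f(x1) < f(x2) => keep [-3.0000, 0.7080]
Step 2: [-3.0000, 0.7080], x1=-1.5835 (f=0.3405), x2=-0.7085 (f=0.0850); f(x1) > f(x2) => keep [-1.5835, 0.7080]
Step 3: [-1.5835, 0.7080], x1=-0.7082 (f=0.0852), x2=-0.1674 (f=0.6933); f(x1) < f(x2) => keep [-1.5835, -0.1674]
Final interval: [-1.5835, -0.1674]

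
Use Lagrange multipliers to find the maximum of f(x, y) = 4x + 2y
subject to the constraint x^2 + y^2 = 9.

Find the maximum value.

Set up Lagrange conditions: grad f = lambda * grad g
  4 = 2*lambda*x
  2 = 2*lambda*y
From these: x/y = 4/2, so x = 4t, y = 2t for some t.
Substitute into constraint: (4t)^2 + (2t)^2 = 9
  t^2 * 20 = 9
  t = sqrt(9/20)
Maximum = 4*x + 2*y = (4^2 + 2^2)*t = 20 * sqrt(9/20) = sqrt(180)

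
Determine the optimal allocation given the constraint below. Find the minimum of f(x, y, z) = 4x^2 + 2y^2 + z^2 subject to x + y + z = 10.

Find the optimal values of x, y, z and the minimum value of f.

Using Lagrange multipliers on f = 4x^2 + 2y^2 + z^2 with constraint x + y + z = 10:
Conditions: 2*4*x = lambda, 2*2*y = lambda, 2*1*z = lambda
So x = lambda/8, y = lambda/4, z = lambda/2
Substituting into constraint: lambda * (7/8) = 10
lambda = 80/7
x = 10/7, y = 20/7, z = 40/7
Minimum value = 400/7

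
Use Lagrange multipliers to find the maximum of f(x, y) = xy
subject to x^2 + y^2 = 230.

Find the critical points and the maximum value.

Lagrange conditions: y = 2*lambda*x and x = 2*lambda*y
If x = 0 then y = 0, violating the constraint, so x, y != 0.
Dividing: y/x = x/y => x^2 = y^2 => y = x or y = -x
Constraint: 2x^2 = 230 => x^2 = 115 => x = +/-sqrt(115)
Critical points: (sqrt(115), sqrt(115)), (-sqrt(115), -sqrt(115)), (sqrt(115), -sqrt(115)), (-sqrt(115), sqrt(115))
  y = x:  xy = x^2 = 115  at (sqrt(115), sqrt(115)) and (-sqrt(115), -sqrt(115))
  y = -x: xy = -x^2 = -115 at (sqrt(115), -sqrt(115)) and (-sqrt(115), sqrt(115))
Maximum xy = 115 at (sqrt(115), sqrt(115)) and (-sqrt(115), -sqrt(115))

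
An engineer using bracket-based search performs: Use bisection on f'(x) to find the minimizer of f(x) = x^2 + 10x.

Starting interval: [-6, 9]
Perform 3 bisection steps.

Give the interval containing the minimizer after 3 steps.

Finding critical point of f(x) = x^2 + 10x using bisection on f'(x) = 2x + 10.
f'(x) = 0 when x = -5.
Starting interval: [-6, 9]
Step 1: mid = 3/2, f'(mid) = 13, new interval = [-6, 3/2]
Step 2: mid = -9/4, f'(mid) = 11/2, new interval = [-6, -9/4]
Step 3: mid = -33/8, f'(mid) = 7/4, new interval = [-6, -33/8]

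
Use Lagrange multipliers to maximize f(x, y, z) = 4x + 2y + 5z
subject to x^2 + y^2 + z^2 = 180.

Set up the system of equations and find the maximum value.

Lagrange conditions: 4 = 2*lambda*x, 2 = 2*lambda*y, 5 = 2*lambda*z
So x:4 = y:2 = z:5, i.e. x = 4t, y = 2t, z = 5t
Constraint: t^2*(4^2 + 2^2 + 5^2) = 180
  t^2 * 45 = 180  =>  t = sqrt(4)
Maximum = 4*4t + 2*2t + 5*5t = 45*sqrt(4) = 90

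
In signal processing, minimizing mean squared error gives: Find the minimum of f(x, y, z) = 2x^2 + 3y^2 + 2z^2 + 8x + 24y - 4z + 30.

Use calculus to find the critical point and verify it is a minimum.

f(x,y,z) = 2x^2 + 3y^2 + 2z^2 + 8x + 24y - 4z + 30
df/dx = 4x + (8) = 0 => x = -2
df/dy = 6y + (24) = 0 => y = -4
df/dz = 4z + (-4) = 0 => z = 1
f(-2,-4,1) = 2*(-2)^2 + 3*(-4)^2 + 2*(1)^2 + 8*(-2) + 24*(-4) + -4*(1) + 30 = -28
Hessian is diagonal with entries 4, 6, 4 > 0, confirmed minimum.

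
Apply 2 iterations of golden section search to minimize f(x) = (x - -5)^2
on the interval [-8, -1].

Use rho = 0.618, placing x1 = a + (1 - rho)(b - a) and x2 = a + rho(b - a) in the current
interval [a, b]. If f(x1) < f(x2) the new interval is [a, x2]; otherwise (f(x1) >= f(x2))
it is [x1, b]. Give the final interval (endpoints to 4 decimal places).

Golden section search for min of f(x) = (x - -5)^2 on [-8, -1].
Each step: x1 = a + (1 - rho)(b - a), x2 = a + rho(b - a); if f(x1) < f(x2) keep [a, x2], otherwise keep [x1, b].
Step 1: [-8.0000, -1.0000], x1=-5.3260 (f=0.1063), x2=-3.6740 (f=1.7583); f(x1) < f(x2) => keep [-8.0000, -3.6740]
Step 2: [-8.0000, -3.6740], x1=-6.3475 (f=1.8157), x2=-5.3265 (f=0.1066); f(x1) > f(x2) => keep [-6.3475, -3.6740]
Final interval: [-6.3475, -3.6740]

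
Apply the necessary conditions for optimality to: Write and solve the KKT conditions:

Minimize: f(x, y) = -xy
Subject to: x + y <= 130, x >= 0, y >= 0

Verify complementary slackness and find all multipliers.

Problem: min -xy s.t. x + y <= 130 (multiplier lambda), x >= 0 (mu_x), y >= 0 (mu_y)
KKT stationarity: -y + lambda - mu_x = 0, -x + lambda - mu_y = 0, with lambda, mu_x, mu_y >= 0
Complementary slackness: lambda*(x + y - 130) = 0, mu_x*x = 0, mu_y*y = 0
If lambda = 0: y = -mu_x <= 0 and x = -mu_y <= 0 force x = y = 0 with f = 0; but x = y = 65 is feasible with f = -4225 < 0, so this is not the minimum. Hence lambda > 0 and x + y = 130.
Try x > 0, y > 0 (so mu_x = mu_y = 0): y = lambda, x = lambda => x = y = lambda
x + y = 130 => 2*lambda = 130 => lambda = 65
x* = y* = 65 > 0, consistent with mu_x = mu_y = 0.
(Any feasible point with x = 0 or y = 0 has f = 0 > -4225, so the minimum is not on those boundaries.)
min(-xy) = -4225 (i.e. max xy = 4225)
Multipliers: lambda = 65, mu_x = 0, mu_y = 0
Complementary slackness: lambda*(x + y - 130) = 65*(65 + 65 - 130) = 0, mu_x*x = 0*65 = 0, mu_y*y = 0*65 = 0. Satisfied.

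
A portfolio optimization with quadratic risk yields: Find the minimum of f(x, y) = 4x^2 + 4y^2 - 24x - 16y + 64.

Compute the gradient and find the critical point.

f(x,y) = 4x^2 + 4y^2 - 24x - 16y + 64
df/dx = 8x + (-24) = 0  =>  x = 3
df/dy = 8y + (-16) = 0  =>  y = 2
f(3, 2) = 4*(3)^2 + 4*(2)^2 + -24*(3) + -16*(2) + 64 = 12
Hessian is diagonal with entries 8, 8 > 0, so this is a minimum.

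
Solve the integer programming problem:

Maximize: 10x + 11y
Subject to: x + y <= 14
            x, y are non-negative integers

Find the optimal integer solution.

Objective: 10x + 11y, constraint: x + y <= 14
Coefficient of y is 11 > coefficient of x is 10, so allocate the entire budget to y.
Optimal: x = 0, y = 14, value = 154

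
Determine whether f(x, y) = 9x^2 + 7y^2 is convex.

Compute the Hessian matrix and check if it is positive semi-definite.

f(x,y) = 9x^2 + 7y^2
Hessian H = [[18, 0], [0, 14]]
trace(H) = 32, det(H) = 252
Eigenvalues: (32 +/- sqrt(16)) / 2 = 18, 14
Since both eigenvalues > 0, f is convex.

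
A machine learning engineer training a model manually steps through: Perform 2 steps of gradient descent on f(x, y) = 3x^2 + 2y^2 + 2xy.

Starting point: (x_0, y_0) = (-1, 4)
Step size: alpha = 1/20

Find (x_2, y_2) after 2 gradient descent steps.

f(x,y) = 3x^2 + 2y^2 + 2xy
grad_x = 6x + 2y, grad_y = 4y + 2x
Step 1: grad = (2, 14), (-11/10, 33/10)
Step 2: grad = (0, 11), (-11/10, 11/4)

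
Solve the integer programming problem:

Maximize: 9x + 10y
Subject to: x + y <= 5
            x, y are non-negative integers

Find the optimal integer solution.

Objective: 9x + 10y, constraint: x + y <= 5
Coefficient of y is 10 > coefficient of x is 9, so allocate the entire budget to y.
Optimal: x = 0, y = 5, value = 50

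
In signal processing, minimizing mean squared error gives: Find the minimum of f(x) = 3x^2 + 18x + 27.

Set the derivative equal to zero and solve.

f(x) = 3x^2 + 18x + 27
f'(x) = 6x + (18) = 0
x = -18/6 = -3
f(-3) = 0
Since f''(x) = 6 > 0, this is a minimum.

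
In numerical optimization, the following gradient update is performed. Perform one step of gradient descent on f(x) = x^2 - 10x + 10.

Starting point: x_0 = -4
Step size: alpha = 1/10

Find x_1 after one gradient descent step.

f(x) = x^2 - 10x + 10
f'(x) = 2x - 10
f'(-4) = 2*-4 + (-10) = -18
x_1 = x_0 - alpha * f'(x_0) = -4 - 1/10 * -18 = -11/5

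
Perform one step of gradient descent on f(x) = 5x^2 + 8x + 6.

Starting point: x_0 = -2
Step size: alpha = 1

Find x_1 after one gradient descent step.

f(x) = 5x^2 + 8x + 6
f'(x) = 10x + 8
f'(-2) = 10*-2 + (8) = -12
x_1 = x_0 - alpha * f'(x_0) = -2 - 1 * -12 = 10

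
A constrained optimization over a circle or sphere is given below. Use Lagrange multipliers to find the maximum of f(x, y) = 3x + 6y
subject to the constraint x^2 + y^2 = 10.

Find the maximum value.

Set up Lagrange conditions: grad f = lambda * grad g
  3 = 2*lambda*x
  6 = 2*lambda*y
From these: x/y = 3/6, so x = 3t, y = 6t for some t.
Substitute into constraint: (3t)^2 + (6t)^2 = 10
  t^2 * 45 = 10
  t = sqrt(10/45)
Maximum = 3*x + 6*y = (3^2 + 6^2)*t = 45 * sqrt(10/45) = sqrt(450)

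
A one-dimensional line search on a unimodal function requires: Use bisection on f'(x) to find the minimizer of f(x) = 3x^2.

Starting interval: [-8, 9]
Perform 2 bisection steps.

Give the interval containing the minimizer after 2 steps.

Finding critical point of f(x) = 3x^2 using bisection on f'(x) = 6x + 0.
f'(x) = 0 when x = 0.
Starting interval: [-8, 9]
Step 1: mid = 1/2, f'(mid) = 3, new interval = [-8, 1/2]
Step 2: mid = -15/4, f'(mid) = -45/2, new interval = [-15/4, 1/2]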